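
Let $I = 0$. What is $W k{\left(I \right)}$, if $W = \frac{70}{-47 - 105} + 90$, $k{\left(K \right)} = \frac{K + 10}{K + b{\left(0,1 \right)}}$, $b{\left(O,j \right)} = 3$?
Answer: $\frac{34025}{114} \approx 298.46$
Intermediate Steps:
$k{\left(K \right)} = \frac{10 + K}{3 + K}$ ($k{\left(K \right)} = \frac{K + 10}{K + 3} = \frac{10 + K}{3 + K}$)
$W = \frac{6805}{76}$ ($W = \frac{70}{-152} + 90 = 70 \left(- \frac{1}{152}\right) + 90 = - \frac{35}{76} + 90 = \frac{6805}{76} \approx 89.539$)
$W k{\left(I \right)} = \frac{6805 \frac{10 + 0}{3 + 0}}{76} = \frac{6805 \cdot \frac{1}{3} \cdot 10}{76} = \frac{6805}{76} \cdot \frac{10}{3} = \frac{34025}{114}$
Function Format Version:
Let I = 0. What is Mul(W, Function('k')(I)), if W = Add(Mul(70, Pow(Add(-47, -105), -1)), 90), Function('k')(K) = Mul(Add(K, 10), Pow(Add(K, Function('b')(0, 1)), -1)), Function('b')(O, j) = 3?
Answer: Rational(34025, 114) ≈ 298.46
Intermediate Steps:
Function('k')(K) = Mul(Pow(Add(3, K), -1), Add(10, K)) (Function('k')(K) = Mul(Add(K, 10), Pow(Add(K, 3), -1)) = Mul(Add(10, K), Pow(Add(3, K), -1)) = Mul(Pow(Add(3, K), -1), Add(10, K)))
W = Rational(6805, 76) (W = Add(Mul(70, Pow(-152, -1)), 90) = Add(Mul(70, Rational(-1, 152)), 90) = Add(Rational(-35, 76), 90) = Rational(6805, 76) ≈ 89.539)
Mul(W, Function('k')(I)) = Mul(Rational(6805, 76), Mul(Pow(Add(3, 0), -1), Add(10, 0))) = Mul(Rational(6805, 76), Mul(Pow(3, -1), 10)) = Mul(Rational(6805, 76), Mul(Rational(1, 3), 10)) = Mul(Rational(6805, 76), Rational(10, 3)) = Rational(34025, 114)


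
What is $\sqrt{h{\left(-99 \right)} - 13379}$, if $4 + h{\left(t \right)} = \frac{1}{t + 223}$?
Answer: $\frac{i \sqrt{51444221}}{62} \approx 115.68 i$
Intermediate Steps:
$h{\left(t \right)} = -4 + \frac{1}{223 + t}$ ($h{\left(t \right)} = -4 + \frac{1}{t + 223} = -4 + \frac{1}{223 + t}$)
$\sqrt{h{\left(-99 \right)} - 13379} = \sqrt{\frac{-891 - -396}{223 - 99} - 13379} = \sqrt{\frac{-891 + 396}{124} - 13379} = \sqrt{\frac{1}{124} \left(-495\right) - 13379} = \sqrt{- \frac{495}{124} - 13379} = \sqrt{- \frac{1659491}{124}} = \frac{i \sqrt{51444221}}{62}$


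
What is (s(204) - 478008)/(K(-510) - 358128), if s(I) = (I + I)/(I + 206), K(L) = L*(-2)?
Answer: 8165953/6100595 ≈ 1.3386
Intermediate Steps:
K(L) = -2*L
s(I) = 2*I/(206 + I) (s(I) = (2*I)/(206 + I) = 2*I/(206 + I))
(s(204) - 478008)/(K(-510) - 358128) = (2*204/(206 + 204) - 478008)/(-2*(-510) - 358128) = (2*204/410 - 478008)/(1020 - 358128) = (2*204*(1/410) - 478008)/(-357108) = (204/205 - 478008)*(-1/357108) = -97991436/205*(-1/357108) = 8165953/6100595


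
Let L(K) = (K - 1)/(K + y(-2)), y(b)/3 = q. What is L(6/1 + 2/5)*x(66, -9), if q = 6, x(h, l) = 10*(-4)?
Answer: -540/61 ≈ -8.8525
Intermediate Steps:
x(h, l) = -40
y(b) = 18 (y(b) = 3*6 = 18)
L(K) = (-1 + K)/(18 + K) (L(K) = (K - 1)/(K + 18) = (-1 + K)/(18 + K))
L(6/1 + 2/5)*x(66, -9) = ((-1 + (6/1 + 2/5))/(18 + (6/1 + 2/5)))*(-40) = ((-1 + (6*1 + 2*(⅕)))/(18 + (6*1 + 2*(⅕))))*(-40) = ((-1 + (6 + ⅖))/(18 + (6 + ⅖)))*(-40) = ((-1 + 32/5)/(18 + 32/5))*(-40) = ((27/5)/(122/5))*(-40) = ((5/122)*(27/5))*(-40) = (27/122)*(-40) = -540/61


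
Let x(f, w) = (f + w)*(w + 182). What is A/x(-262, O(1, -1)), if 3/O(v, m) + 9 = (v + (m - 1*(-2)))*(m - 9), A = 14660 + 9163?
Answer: -20035143/40095275 ≈ -0.49969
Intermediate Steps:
A = 23823
O(v, m) = 3/(-9 + (-9 + m)*(2 + m + v)) (O(v, m) = 3/(-9 + (v + (m - 1*(-2)))*(m - 9)) = 3/(-9 + (v + (m + 2))*(-9 + m)) = 3/(-9 + (v + (2 + m))*(-9 + m)) = 3/(-9 + (2 + m + v)*(-9 + m)) = 3/(-9 + (-9 + m)*(2 + m + v)))
x(f, w) = (182 + w)*(f + w) (x(f, w) = (f + w)*(182 + w) = (182 + w)*(f + w))
A/x(-262, O(1, -1)) = 23823/((3/(-27 + (-1)² - 9*1 - 7*(-1) - 1*1))² + 182*(-262) + 182*(3/(-27 + (-1)² - 9*1 - 7*(-1) - 1*1)) - 786/(-27 + (-1)² - 9*1 - 7*(-1) - 1*1)) = 23823/((3/(-27 + 1 - 9 + 7 - 1))² - 47684 + 182*(3/(-27 + 1 - 9 + 7 - 1)) - 786/(-27 + 1 - 9 + 7 - 1)) = 23823/((3/(-29))² - 47684 + 182*(3/(-29)) - 786/(-29)) = 23823/((3*(-1/29))² - 47684 + 182*(3*(-1/29)) - 786*(-1)/29) = 23823/((-3/29)² - 47684 + 182*(-3/29) - 262*(-3/29)) = 23823/(9/841 - 47684 - 546/29 + 786/29) = 23823/(-40095275/841) = 23823*(-841/40095275) = -20035143/40095275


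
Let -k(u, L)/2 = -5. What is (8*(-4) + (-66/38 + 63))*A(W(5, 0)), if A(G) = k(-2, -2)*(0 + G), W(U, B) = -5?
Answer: -27800/19 ≈ -1463.2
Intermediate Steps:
k(u, L) = 10 (k(u, L) = -2*(-5) = 10)
A(G) = 10*G (A(G) = 10*(0 + G) = 10*G)
(8*(-4) + (-66/38 + 63))*A(W(5, 0)) = (8*(-4) + (-66/38 + 63))*(10*(-5)) = (-32 + (-66*1/38 + 63))*(-50) = (-32 + (-33/19 + 63))*(-50) = (-32 + 1164/19)*(-50) = (556/19)*(-50) = -27800/19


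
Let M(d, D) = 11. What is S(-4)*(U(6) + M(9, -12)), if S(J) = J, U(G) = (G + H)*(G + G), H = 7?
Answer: -668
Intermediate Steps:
U(G) = 2*G*(7 + G) (U(G) = (G + 7)*(G + G) = (7 + G)*(2*G) = 2*G*(7 + G))
S(-4)*(U(6) + M(9, -12)) = -4*(2*6*(7 + 6) + 11) = -4*(2*6*13 + 11) = -4*(156 + 11) = -4*167 = -668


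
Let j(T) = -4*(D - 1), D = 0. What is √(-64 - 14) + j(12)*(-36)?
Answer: -144 + I*√78 ≈ -144.0 + 8.8318*I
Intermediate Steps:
j(T) = 4 (j(T) = -4*(0 - 1) = -4*(-1) = 4)
√(-64 - 14) + j(12)*(-36) = √(-64 - 14) + 4*(-36) = √(-78) - 144 = I*√78 - 144 = -144 + I*√78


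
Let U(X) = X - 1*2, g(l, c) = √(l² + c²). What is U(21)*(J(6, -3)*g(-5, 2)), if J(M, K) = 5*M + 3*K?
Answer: 399*√29 ≈ 2148.7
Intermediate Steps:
J(M, K) = 3*K + 5*M
g(l, c) = √(c² + l²)
U(X) = -2 + X (U(X) = X - 2 = -2 + X)
U(21)*(J(6, -3)*g(-5, 2)) = (-2 + 21)*((3*(-3) + 5*6)*√(2² + (-5)²)) = 19*((-9 + 30)*√(4 + 25)) = 19*(21*√29) = 399*√29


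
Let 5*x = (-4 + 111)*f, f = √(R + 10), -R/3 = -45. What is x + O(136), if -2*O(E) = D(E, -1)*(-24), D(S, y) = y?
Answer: -12 + 107*√145/5 ≈ 245.69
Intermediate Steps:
R = 135 (R = -3*(-45) = 135)
O(E) = -12 (O(E) = -(-1)*(-24)/2 = -½*24 = -12)
f = √145 (f = √(135 + 10) = √145 ≈ 12.042)
x = 107*√145/5 (x = ((-4 + 111)*√145)/5 = (107*√145)/5 = 107*√145/5 ≈ 257.69)
x + O(136) = 107*√145/5 - 12 = -12 + 107*√145/5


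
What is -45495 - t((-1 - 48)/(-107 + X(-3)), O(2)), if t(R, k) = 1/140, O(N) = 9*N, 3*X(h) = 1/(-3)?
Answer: -6369301/140 ≈ -45495.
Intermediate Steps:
X(h) = -⅑ (X(h) = (⅓)/(-3) = (⅓)*(-⅓) = -⅑)
t(R, k) = 1/140
-45495 - t((-1 - 48)/(-107 + X(-3)), O(2)) = -45495 - 1*1/140 = -45495 - 1/140 = -6369301/140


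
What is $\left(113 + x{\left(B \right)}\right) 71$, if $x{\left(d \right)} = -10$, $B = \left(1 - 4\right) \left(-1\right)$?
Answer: $7313$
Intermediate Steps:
$B = 3$ ($B = \left(-3\right) \left(-1\right) = 3$)
$\left(113 + x{\left(B \right)}\right) 71 = \left(113 - 10\right) 71 = 103 \cdot 71 = 7313$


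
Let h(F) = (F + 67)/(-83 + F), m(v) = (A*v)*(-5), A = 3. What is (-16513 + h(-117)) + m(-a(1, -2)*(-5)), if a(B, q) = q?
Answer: -65451/4 ≈ -16363.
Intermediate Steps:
m(v) = -15*v (m(v) = (3*v)*(-5) = -15*v)
h(F) = (67 + F)/(-83 + F)
(-16513 + h(-117)) + m(-a(1, -2)*(-5)) = (-16513 + (67 - 117)/(-83 - 117)) - 15*(-1*(-2))*(-5) = (-16513 - 50/(-200)) - 30*(-5) = (-16513 - 1/200*(-50)) - 15*(-10) = (-16513 + ¼) + 150 = -66051/4 + 150 = -65451/4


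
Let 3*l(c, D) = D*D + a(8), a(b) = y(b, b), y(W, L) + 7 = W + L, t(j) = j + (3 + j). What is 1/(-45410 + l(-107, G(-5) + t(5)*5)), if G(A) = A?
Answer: -1/44207 ≈ -2.2621e-5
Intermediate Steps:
t(j) = 3 + 2*j
y(W, L) = -7 + L + W (y(W, L) = -7 + (W + L) = -7 + (L + W) = -7 + L + W)
a(b) = -7 + 2*b (a(b) = -7 + b + b = -7 + 2*b)
l(c, D) = 3 + D**2/3 (l(c, D) = (D*D + (-7 + 2*8))/3 = (D**2 + (-7 + 16))/3 = (D**2 + 9)/3 = (9 + D**2)/3 = 3 + D**2/3)
1/(-45410 + l(-107, G(-5) + t(5)*5)) = 1/(-45410 + (3 + (-5 + (3 + 2*5)*5)**2/3)) = 1/(-45410 + (3 + (-5 + (3 + 10)*5)**2/3)) = 1/(-45410 + (3 + (-5 + 13*5)**2/3)) = 1/(-45410 + (3 + (-5 + 65)**2/3)) = 1/(-45410 + (3 + (1/3)*60**2)) = 1/(-45410 + (3 + (1/3)*3600)) = 1/(-45410 + (3 + 1200)) = 1/(-45410 + 1203) = 1/(-44207) = -1/44207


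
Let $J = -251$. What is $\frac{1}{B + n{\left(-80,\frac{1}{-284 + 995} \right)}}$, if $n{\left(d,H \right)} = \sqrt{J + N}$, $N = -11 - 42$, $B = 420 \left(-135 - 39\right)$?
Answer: $- \frac{9135}{667585838} - \frac{i \sqrt{19}}{1335171676} \approx -1.3684 \cdot 10^{-5} - 3.2647 \cdot 10^{-9} i$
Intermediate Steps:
$B = -73080$ ($B = 420 \left(-174\right) = -73080$)
$N = -53$ ($N = -11 - 42 = -53$)
$n{\left(d,H \right)} = 4 i \sqrt{19}$ ($n{\left(d,H \right)} = \sqrt{-251 - 53} = \sqrt{-304} = 4 i \sqrt{19}$)
$\frac{1}{B + n{\left(-80,\frac{1}{-284 + 995} \right)}} = \frac{1}{-73080 + 4 i \sqrt{19}}$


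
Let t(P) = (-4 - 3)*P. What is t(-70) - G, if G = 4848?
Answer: -4358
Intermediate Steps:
t(P) = -7*P
t(-70) - G = -7*(-70) - 1*4848 = 490 - 4848 = -4358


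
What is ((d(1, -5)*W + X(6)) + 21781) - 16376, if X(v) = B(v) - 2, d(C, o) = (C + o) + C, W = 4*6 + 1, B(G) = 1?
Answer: 5329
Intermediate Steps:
W = 25 (W = 24 + 1 = 25)
d(C, o) = o + 2*C
X(v) = -1 (X(v) = 1 - 2 = -1)
((d(1, -5)*W + X(6)) + 21781) - 16376 = (((-5 + 2*1)*25 - 1) + 21781) - 16376 = (((-5 + 2)*25 - 1) + 21781) - 16376 = ((-3*25 - 1) + 21781) - 16376 = ((-75 - 1) + 21781) - 16376 = (-76 + 21781) - 16376 = 21705 - 16376 = 5329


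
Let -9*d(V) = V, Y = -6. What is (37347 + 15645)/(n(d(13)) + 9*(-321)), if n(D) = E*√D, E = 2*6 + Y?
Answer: -153093888/8346373 - 105984*I*√13/8346373 ≈ -18.343 - 0.045784*I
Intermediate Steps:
d(V) = -V/9
E = 6 (E = 2*6 - 6 = 12 - 6 = 6)
n(D) = 6*√D
(37347 + 15645)/(n(d(13)) + 9*(-321)) = (37347 + 15645)/(6*√(-⅑*13) + 9*(-321)) = 52992/(6*√(-13/9) - 2889) = 52992/(6*(I*√13/3) - 2889) = 52992/(2*I*√13 - 2889) = 52992/(-2889 + 2*I*√13)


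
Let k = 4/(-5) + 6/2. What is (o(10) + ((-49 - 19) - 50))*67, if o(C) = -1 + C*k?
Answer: -6499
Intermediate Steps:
k = 11/5 (k = 4*(-⅕) + 6*(½) = -⅘ + 3 = 11/5 ≈ 2.2000)
o(C) = -1 + 11*C/5 (o(C) = -1 + C*(11/5) = -1 + 11*C/5)
(o(10) + ((-49 - 19) - 50))*67 = ((-1 + (11/5)*10) + ((-49 - 19) - 50))*67 = ((-1 + 22) + (-68 - 50))*67 = (21 - 118)*67 = -97*67 = -6499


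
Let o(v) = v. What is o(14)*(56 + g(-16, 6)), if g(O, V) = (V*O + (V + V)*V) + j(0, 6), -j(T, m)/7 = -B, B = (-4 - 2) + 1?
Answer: -42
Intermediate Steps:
B = -5 (B = -6 + 1 = -5)
j(T, m) = -35 (j(T, m) = -(-7)*(-5) = -7*5 = -35)
g(O, V) = -35 + 2*V**2 + O*V (g(O, V) = (V*O + (V + V)*V) - 35 = (O*V + (2*V)*V) - 35 = (O*V + 2*V**2) - 35 = (2*V**2 + O*V) - 35 = -35 + 2*V**2 + O*V)
o(14)*(56 + g(-16, 6)) = 14*(56 + (-35 + 2*6**2 - 16*6)) = 14*(56 + (-35 + 2*36 - 96)) = 14*(56 + (-35 + 72 - 96)) = 14*(56 - 59) = 14*(-3) = -42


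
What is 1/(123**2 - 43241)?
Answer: -1/28112 ≈ -3.5572e-5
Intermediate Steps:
1/(123**2 - 43241) = 1/(15129 - 43241) = 1/(-28112) = -1/28112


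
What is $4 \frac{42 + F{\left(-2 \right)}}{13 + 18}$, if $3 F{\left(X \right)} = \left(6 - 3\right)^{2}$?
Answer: $\frac{180}{31} \approx 5.8064$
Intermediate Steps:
$F{\left(X \right)} = 3$ ($F{\left(X \right)} = \frac{\left(6 - 3\right)^{2}}{3} = \frac{3^{2}}{3} = \frac{1}{3} \cdot 9 = 3$)
$4 \frac{42 + F{\left(-2 \right)}}{13 + 18} = 4 \frac{42 + 3}{13 + 18} = 4 \cdot \frac{45}{31} = \frac{180}{31}$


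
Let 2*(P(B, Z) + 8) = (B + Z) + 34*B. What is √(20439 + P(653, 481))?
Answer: √32099 ≈ 179.16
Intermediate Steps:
P(B, Z) = -8 + Z/2 + 35*B/2 (P(B, Z) = -8 + ((B + Z) + 34*B)/2 = -8 + (Z + 35*B)/2 = -8 + (Z/2 + 35*B/2) = -8 + Z/2 + 35*B/2)
√(20439 + P(653, 481)) = √(20439 + (-8 + (½)*481 + (35/2)*653)) = √(20439 + (-8 + 481/2 + 22855/2)) = √(20439 + 11660) = √32099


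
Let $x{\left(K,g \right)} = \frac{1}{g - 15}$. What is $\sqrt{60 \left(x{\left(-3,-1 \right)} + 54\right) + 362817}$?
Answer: $\frac{\sqrt{1464213}}{2} \approx 605.02$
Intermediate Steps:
$x{\left(K,g \right)} = \frac{1}{-15 + g}$
$\sqrt{60 \left(x{\left(-3,-1 \right)} + 54\right) + 362817} = \sqrt{60 \left(\frac{1}{-15 - 1} + 54\right) + 362817} = \sqrt{60 \left(\frac{1}{-16} + 54\right) + 362817} = \sqrt{60 \left(- \frac{1}{16} + 54\right) + 362817} = \sqrt{60 \cdot \frac{863}{16} + 362817} = \sqrt{\frac{12945}{4} + 362817} = \sqrt{\frac{1464213}{4}} = \frac{\sqrt{1464213}}{2}$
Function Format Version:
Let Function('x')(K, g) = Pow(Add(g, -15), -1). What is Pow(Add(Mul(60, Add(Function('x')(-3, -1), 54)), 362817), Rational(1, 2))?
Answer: Mul(Rational(1, 2), Pow(1464213, Rational(1, 2))) ≈ 605.02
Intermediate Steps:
Function('x')(K, g) = Pow(Add(-15, g), -1)
Pow(Add(Mul(60, Add(Function('x')(-3, -1), 54)), 362817), Rational(1, 2)) = Pow(Add(Mul(60, Add(Pow(Add(-15, -1), -1), 54)), 362817), Rational(1, 2)) = Pow(Add(Mul(60, Add(Pow(-16, -1), 54)), 362817), Rational(1, 2)) = Pow(Add(Mul(60, Add(Rational(-1, 16), 54)), 362817), Rational(1, 2)) = Pow(Add(Mul(60, Rational(863, 16)), 362817), Rational(1, 2)) = Pow(Add(Rational(12945, 4), 362817), Rational(1, 2)) = Pow(Rational(1464213, 4), Rational(1, 2)) = Mul(Rational(1, 2), Pow(1464213, Rational(1, 2)))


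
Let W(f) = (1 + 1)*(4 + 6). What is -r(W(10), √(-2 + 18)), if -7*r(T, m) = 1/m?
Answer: 1/28 ≈ 0.035714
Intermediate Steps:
W(f) = 20 (W(f) = 2*10 = 20)
r(T, m) = -1/(7*m)
-r(W(10), √(-2 + 18)) = -(-1)/(7*(√(-2 + 18))) = -(-1)/(7*(√16)) = -(-1)/(7*4) = -1*(-1/28) = 1/28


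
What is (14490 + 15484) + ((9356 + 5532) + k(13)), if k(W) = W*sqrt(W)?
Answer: 44862 + 13*sqrt(13) ≈ 44909.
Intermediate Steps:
k(W) = W**(3/2)
(14490 + 15484) + ((9356 + 5532) + k(13)) = (14490 + 15484) + ((9356 + 5532) + 13**(3/2)) = 29974 + (14888 + 13*sqrt(13)) = 44862 + 13*sqrt(13)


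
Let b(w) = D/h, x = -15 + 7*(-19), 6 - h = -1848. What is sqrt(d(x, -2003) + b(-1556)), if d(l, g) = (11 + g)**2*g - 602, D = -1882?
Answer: I*sqrt(758886119300837)/309 ≈ 89152.0*I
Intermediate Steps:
h = 1854 (h = 6 - 1*(-1848) = 6 + 1848 = 1854)
x = -148 (x = -15 - 133 = -148)
b(w) = -941/927 (b(w) = -1882/1854 = -1882*1/1854 = -941/927)
d(l, g) = -602 + g*(11 + g)**2 (d(l, g) = g*(11 + g)**2 - 602 = -602 + g*(11 + g)**2)
sqrt(d(x, -2003) + b(-1556)) = sqrt((-602 - 2003*(11 - 2003)**2) - 941/927) = sqrt((-602 - 2003*(-1992)**2) - 941/927) = sqrt((-602 - 2003*3968064) - 941/927) = sqrt((-602 - 7948032192) - 941/927) = sqrt(-7948032794 - 941/927) = sqrt(-7367826400979/927) = I*sqrt(758886119300837)/309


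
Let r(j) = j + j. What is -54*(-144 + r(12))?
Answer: 6480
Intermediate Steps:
r(j) = 2*j
-54*(-144 + r(12)) = -54*(-144 + 2*12) = -54*(-144 + 24) = -54*(-120) = 6480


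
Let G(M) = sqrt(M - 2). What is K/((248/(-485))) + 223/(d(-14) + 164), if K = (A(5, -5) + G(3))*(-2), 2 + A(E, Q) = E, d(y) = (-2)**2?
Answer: 88393/5208 ≈ 16.973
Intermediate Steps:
d(y) = 4
A(E, Q) = -2 + E
G(M) = sqrt(-2 + M)
K = -8 (K = ((-2 + 5) + sqrt(-2 + 3))*(-2) = (3 + sqrt(1))*(-2) = (3 + 1)*(-2) = 4*(-2) = -8)
K/((248/(-485))) + 223/(d(-14) + 164) = -8/(248/(-485)) + 223/(4 + 164) = -8/(248*(-1/485)) + 223/168 = -8/(-248/485) + 223*(1/168) = -8*(-485/248) + 223/168 = 485/31 + 223/168 = 88393/5208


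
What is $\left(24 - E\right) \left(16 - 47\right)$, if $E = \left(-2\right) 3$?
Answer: $-930$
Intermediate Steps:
$E = -6$
$\left(24 - E\right) \left(16 - 47\right) = \left(24 - -6\right) \left(16 - 47\right) = \left(24 + 6\right) \left(-31\right) = 30 \left(-31\right) = -930$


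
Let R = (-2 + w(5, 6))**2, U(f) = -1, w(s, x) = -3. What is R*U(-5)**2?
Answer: 25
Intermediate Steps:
R = 25 (R = (-2 - 3)**2 = (-5)**2 = 25)
R*U(-5)**2 = 25*(-1)**2 = 25*1 = 25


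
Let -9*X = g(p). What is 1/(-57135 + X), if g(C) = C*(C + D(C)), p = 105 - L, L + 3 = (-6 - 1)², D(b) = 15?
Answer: -9/518581 ≈ -1.7355e-5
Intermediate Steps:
L = 46 (L = -3 + (-6 - 1)² = -3 + (-7)² = -3 + 49 = 46)
p = 59 (p = 105 - 1*46 = 105 - 46 = 59)
g(C) = C*(15 + C) (g(C) = C*(C + 15) = C*(15 + C))
X = -4366/9 (X = -59*(15 + 59)/9 = -59*74/9 = -⅑*4366 = -4366/9 ≈ -485.11)
1/(-57135 + X) = 1/(-57135 - 4366/9) = 1/(-518581/9) = -9/518581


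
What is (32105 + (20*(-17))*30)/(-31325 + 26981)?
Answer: -21905/4344 ≈ -5.0426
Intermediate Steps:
(32105 + (20*(-17))*30)/(-31325 + 26981) = (32105 - 340*30)/(-4344) = (32105 - 10200)*(-1/4344) = 21905*(-1/4344) = -21905/4344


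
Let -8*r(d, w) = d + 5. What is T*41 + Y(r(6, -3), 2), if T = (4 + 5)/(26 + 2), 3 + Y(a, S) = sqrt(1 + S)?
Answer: 285/28 + sqrt(3) ≈ 11.911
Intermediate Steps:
r(d, w) = -5/8 - d/8 (r(d, w) = -(d + 5)/8 = -(5 + d)/8 = -5/8 - d/8)
Y(a, S) = -3 + sqrt(1 + S)
T = 9/28 ≈ 0.32143
T*41 + Y(r(6, -3), 2) = (9/28)*41 + (-3 + sqrt(1 + 2)) = 369/28 + (-3 + sqrt(3)) = 285/28 + sqrt(3)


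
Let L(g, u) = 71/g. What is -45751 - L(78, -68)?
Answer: -3568649/78 ≈ -45752.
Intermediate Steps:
-45751 - L(78, -68) = -45751 - 71/78 = -3568649/78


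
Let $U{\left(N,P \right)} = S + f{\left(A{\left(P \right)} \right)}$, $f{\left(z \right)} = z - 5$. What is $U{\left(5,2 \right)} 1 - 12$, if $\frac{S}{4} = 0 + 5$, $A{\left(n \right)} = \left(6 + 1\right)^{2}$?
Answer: $52$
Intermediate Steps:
$A{\left(n \right)} = 49$ ($A{\left(n \right)} = 7^{2} = 49$)
$f{\left(z \right)} = -5 + z$ ($f{\left(z \right)} = z - 5 = -5 + z$)
$S = 20$ ($S = 4 \left(0 + 5\right) = 4 \cdot 5 = 20$)
$U{\left(N,P \right)} = 64$ ($U{\left(N,P \right)} = 20 + \left(-5 + 49\right) = 20 + 44 = 64$)
$U{\left(5,2 \right)} 1 - 12 = 64 \cdot 1 - 12 = 64 - 12 = 52$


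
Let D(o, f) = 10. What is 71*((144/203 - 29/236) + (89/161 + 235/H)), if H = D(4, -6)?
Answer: 1927623091/1101884 ≈ 1749.4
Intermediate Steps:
H = 10
71*((144/203 - 29/236) + (89/161 + 235/H)) = 71*((144/203 - 29/236) + (89/161 + 235/10)) = 71*((144*(1/203) - 29*1/236) + (89*(1/161) + 235*(⅒))) = 71*((144/203 - 29/236) + (89/161 + 47/2)) = 71*(28097/47908 + 7745/322) = 71*(27149621/1101884) = 1927623091/1101884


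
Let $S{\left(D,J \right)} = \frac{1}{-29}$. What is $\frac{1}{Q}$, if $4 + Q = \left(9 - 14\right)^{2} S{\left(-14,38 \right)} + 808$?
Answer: $\frac{29}{23291} \approx 0.0012451$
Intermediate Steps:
$S{\left(D,J \right)} = - \frac{1}{29}$
$Q = \frac{23291}{29}$ ($Q = -4 + \left(\left(9 - 14\right)^{2} \left(- \frac{1}{29}\right) + 808\right) = -4 + \left(\left(-5\right)^{2} \left(- \frac{1}{29}\right) + 808\right) = -4 + \left(25 \left(- \frac{1}{29}\right) + 808\right) = -4 + \left(- \frac{25}{29} + 808\right) = -4 + \frac{23407}{29} = \frac{23291}{29} \approx 803.14$)
$\frac{1}{Q} = \frac{1}{\frac{23291}{29}} = \frac{29}{23291}$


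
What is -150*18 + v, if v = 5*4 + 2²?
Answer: -2676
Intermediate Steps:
v = 24 (v = 20 + 4 = 24)
-150*18 + v = -150*18 + 24 = -2700 + 24 = -2676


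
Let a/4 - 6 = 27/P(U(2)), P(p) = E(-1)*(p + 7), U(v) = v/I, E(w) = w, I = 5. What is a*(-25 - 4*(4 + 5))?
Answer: -21228/37 ≈ -573.73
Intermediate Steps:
U(v) = v/5
P(p) = -7 - p (P(p) = -(p + 7) = -(7 + p) = -7 - p)
a = 348/37 (a = 24 + 4*(27/(-7 - 2/5)) = 24 + 4*(27/(-37/5)) = 24 + 4*(27*(-5/37)) = 24 + 4*(-135/37) = 24 - 540/37 = 348/37 ≈ 9.4054)
a*(-25 - 4*(4 + 5)) = 348*(-25 - 4*(4 + 5))/37 = 348*(-25 - 4*9)/37 = 348*(-25 - 36)/37 = (348/37)*(-61) = -21228/37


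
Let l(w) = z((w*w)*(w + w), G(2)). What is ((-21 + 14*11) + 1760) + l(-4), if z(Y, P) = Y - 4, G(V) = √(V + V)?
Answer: 1761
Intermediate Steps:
G(V) = √2*√V (G(V) = √(2*V) = √2*√V)
z(Y, P) = -4 + Y
l(w) = -4 + 2*w³ (l(w) = -4 + (w*w)*(w + w) = -4 + w²*(2*w) = -4 + 2*w³)
((-21 + 14*11) + 1760) + l(-4) = ((-21 + 14*11) + 1760) + (-4 + 2*(-4)³) = ((-21 + 154) + 1760) + (-4 + 2*(-64)) = (133 + 1760) + (-4 - 128) = 1893 - 132 = 1761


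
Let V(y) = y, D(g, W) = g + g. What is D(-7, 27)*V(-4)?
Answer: 56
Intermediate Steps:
D(g, W) = 2*g
D(-7, 27)*V(-4) = (2*(-7))*(-4) = -14*(-4) = 56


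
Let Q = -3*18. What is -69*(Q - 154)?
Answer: 14352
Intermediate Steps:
Q = -54
-69*(Q - 154) = -69*(-54 - 154) = -69*(-208) = 14352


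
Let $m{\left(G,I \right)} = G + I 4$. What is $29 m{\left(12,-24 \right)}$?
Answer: $-2436$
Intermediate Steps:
$m{\left(G,I \right)} = G + 4 I$
$29 m{\left(12,-24 \right)} = 29 \left(12 + 4 \left(-24\right)\right) = 29 \left(12 - 96\right) = 29 \left(-84\right) = -2436$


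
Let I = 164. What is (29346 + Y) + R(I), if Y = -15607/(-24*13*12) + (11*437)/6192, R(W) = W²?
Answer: 3018436049/53664 ≈ 56247.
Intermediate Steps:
Y = 265361/53664 (Y = -15607/((-312*12)) + 4807*(1/6192) = -15607/(-3744) + 4807/6192 = -15607*(-1/3744) + 4807/6192 = 15607/3744 + 4807/6192 = 265361/53664 ≈ 4.9449)
(29346 + Y) + R(I) = (29346 + 265361/53664) + 164² = 1575089105/53664 + 26896 = 3018436049/53664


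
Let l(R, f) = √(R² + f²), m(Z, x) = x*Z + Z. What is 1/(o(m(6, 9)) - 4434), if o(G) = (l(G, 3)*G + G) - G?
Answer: -739/1111326 - 5*√401/185221 ≈ -0.0012055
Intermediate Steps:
m(Z, x) = Z + Z*x (m(Z, x) = Z*x + Z = Z + Z*x)
o(G) = G*√(9 + G²) (o(G) = (√(G² + 3²)*G + G) - G = (√(G² + 9)*G + G) - G = (√(9 + G²)*G + G) - G = (G*√(9 + G²) + G) - G = (G + G*√(9 + G²)) - G = G*√(9 + G²))
1/(o(m(6, 9)) - 4434) = 1/((6*(1 + 9))*√(9 + (6*(1 + 9))²) - 4434) = 1/((6*10)*√(9 + (6*10)²) - 4434) = 1/(60*√(9 + 60²) - 4434) = 1/(60*√(9 + 3600) - 4434) = 1/(60*√3609 - 4434) = 1/(60*(3*√401) - 4434) = 1/(180*√401 - 4434) = 1/(-4434 + 180*√401)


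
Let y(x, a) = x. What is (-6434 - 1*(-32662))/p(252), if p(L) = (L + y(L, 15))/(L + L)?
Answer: 26228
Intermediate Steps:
p(L) = 1 (p(L) = (L + L)/(L + L) = (2*L)/((2*L)) = (2*L)*(1/(2*L)) = 1)
(-6434 - 1*(-32662))/p(252) = (-6434 - 1*(-32662))/1 = (-6434 + 32662)*1 = 26228*1 = 26228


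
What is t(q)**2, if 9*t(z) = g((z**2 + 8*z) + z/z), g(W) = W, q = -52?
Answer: 582169/9 ≈ 64685.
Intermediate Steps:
t(z) = 1/9 + z**2/9 + 8*z/9 (t(z) = ((z**2 + 8*z) + z/z)/9 = ((z**2 + 8*z) + 1)/9 = (1 + z**2 + 8*z)/9 = 1/9 + z**2/9 + 8*z/9)
t(q)**2 = (1/9 + (1/9)*(-52)**2 + (8/9)*(-52))**2 = (1/9 + (1/9)*2704 - 416/9)**2 = (1/9 + 2704/9 - 416/9)**2 = (763/3)**2 = 582169/9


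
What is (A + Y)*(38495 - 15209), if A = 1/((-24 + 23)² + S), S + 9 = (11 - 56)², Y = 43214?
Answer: 2029669211754/2017 ≈ 1.0063e+9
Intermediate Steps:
S = 2016 (S = -9 + (11 - 56)² = -9 + (-45)² = -9 + 2025 = 2016)
A = 1/2017 (A = 1/((-24 + 23)² + 2016) = 1/((-1)² + 2016) = 1/(1 + 2016) = 1/2017 ≈ 0.00049579)
(A + Y)*(38495 - 15209) = (1/2017 + 43214)*(38495 - 15209) = (87162639/2017)*23286 = 2029669211754/2017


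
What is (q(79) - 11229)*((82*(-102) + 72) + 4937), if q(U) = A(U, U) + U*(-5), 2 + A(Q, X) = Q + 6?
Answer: 38720055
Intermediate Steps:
A(Q, X) = 4 + Q (A(Q, X) = -2 + (Q + 6) = -2 + (6 + Q) = 4 + Q)
q(U) = 4 - 4*U (q(U) = (4 + U) + U*(-5) = (4 + U) - 5*U = 4 - 4*U)
(q(79) - 11229)*((82*(-102) + 72) + 4937) = ((4 - 4*79) - 11229)*((82*(-102) + 72) + 4937) = ((4 - 316) - 11229)*((-8364 + 72) + 4937) = (-312 - 11229)*(-8292 + 4937) = -11541*(-3355) = 38720055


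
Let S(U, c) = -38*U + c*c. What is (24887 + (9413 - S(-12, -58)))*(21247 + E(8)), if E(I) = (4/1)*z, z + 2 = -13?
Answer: 645779760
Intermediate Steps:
z = -15 (z = -2 - 13 = -15)
S(U, c) = c² - 38*U (S(U, c) = -38*U + c² = c² - 38*U)
E(I) = -60 (E(I) = (4/1)*(-15) = (4*1)*(-15) = 4*(-15) = -60)
(24887 + (9413 - S(-12, -58)))*(21247 + E(8)) = (24887 + (9413 - ((-58)² - 38*(-12))))*(21247 - 60) = (24887 + (9413 - (3364 + 456)))*21187 = (24887 + (9413 - 1*3820))*21187 = (24887 + (9413 - 3820))*21187 = (24887 + 5593)*21187 = 30480*21187 = 645779760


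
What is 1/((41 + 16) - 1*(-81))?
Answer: 1/138 ≈ 0.0072464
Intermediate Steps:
1/((41 + 16) - 1*(-81)) = 1/(57 + 81) = 1/138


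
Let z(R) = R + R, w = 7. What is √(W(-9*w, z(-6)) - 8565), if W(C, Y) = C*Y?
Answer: I*√7809 ≈ 88.369*I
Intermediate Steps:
z(R) = 2*R
√(W(-9*w, z(-6)) - 8565) = √((-9*7)*(2*(-6)) - 8565) = √(-63*(-12) - 8565) = √(756 - 8565) = √(-7809) = I*√7809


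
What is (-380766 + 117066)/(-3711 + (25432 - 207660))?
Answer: 263700/185939 ≈ 1.4182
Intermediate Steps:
(-380766 + 117066)/(-3711 + (25432 - 207660)) = -263700/(-3711 - 182228) = -263700/(-185939) = -263700*(-1/185939) = 263700/185939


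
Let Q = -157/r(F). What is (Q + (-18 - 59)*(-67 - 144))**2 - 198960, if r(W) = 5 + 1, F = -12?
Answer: 9464993065/36 ≈ 2.6292e+8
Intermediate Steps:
r(W) = 6
Q = -157/6 ≈ -26.167
(Q + (-18 - 59)*(-67 - 144))**2 - 198960 = (-157/6 + (-18 - 59)*(-67 - 144))**2 - 198960 = (-157/6 - 77*(-211))**2 - 198960 = (-157/6 + 16247)**2 - 198960 = (97325/6)**2 - 198960 = 9472155625/36 - 198960 = 9464993065/36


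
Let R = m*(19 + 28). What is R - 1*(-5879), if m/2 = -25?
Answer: 3529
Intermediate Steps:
m = -50 (m = 2*(-25) = -50)
R = -2350 (R = -50*(19 + 28) = -50*47 = -2350)
R - 1*(-5879) = -2350 - 1*(-5879) = -2350 + 5879 = 3529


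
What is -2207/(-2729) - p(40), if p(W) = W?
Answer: -106953/2729 ≈ -39.191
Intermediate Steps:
-2207/(-2729) - p(40) = -2207/(-2729) - 1*40 = -2207*(-1/2729) - 40 = 2207/2729 - 40 = -106953/2729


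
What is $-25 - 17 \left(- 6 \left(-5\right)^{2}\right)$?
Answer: $2525$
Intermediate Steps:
$-25 - 17 \left(- 6 \left(-5\right)^{2}\right) = -25 - 17 \left(\left(-6\right) 25\right) = -25 - -2550 = -25 + 2550 = 2525$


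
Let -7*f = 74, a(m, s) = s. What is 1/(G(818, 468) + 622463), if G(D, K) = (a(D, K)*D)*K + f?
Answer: 7/1258488591 ≈ 5.5622e-9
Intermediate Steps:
f = -74/7 (f = -⅐*74 = -74/7 ≈ -10.571)
G(D, K) = -74/7 + D*K² (G(D, K) = (K*D)*K - 74/7 = (D*K)*K - 74/7 = D*K² - 74/7 = -74/7 + D*K²)
1/(G(818, 468) + 622463) = 1/((-74/7 + 818*468²) + 622463) = 1/((-74/7 + 818*219024) + 622463) = 1/((-74/7 + 179161632) + 622463) = 1/(1254131350/7 + 622463) = 1/(1258488591/7) = 7/1258488591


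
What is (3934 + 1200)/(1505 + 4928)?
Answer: 5134/6433 ≈ 0.79807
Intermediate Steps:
(3934 + 1200)/(1505 + 4928) = 5134/6433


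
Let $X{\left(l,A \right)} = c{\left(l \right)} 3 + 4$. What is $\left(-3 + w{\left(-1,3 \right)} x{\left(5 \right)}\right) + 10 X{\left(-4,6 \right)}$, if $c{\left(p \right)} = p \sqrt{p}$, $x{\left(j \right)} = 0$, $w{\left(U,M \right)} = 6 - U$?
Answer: $37 - 240 i \approx 37.0 - 240.0 i$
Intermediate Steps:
$c{\left(p \right)} = p^{\frac{3}{2}}$
$X{\left(l,A \right)} = 4 + 3 l^{\frac{3}{2}}$ ($X{\left(l,A \right)} = l^{\frac{3}{2}} \cdot 3 + 4 = 3 l^{\frac{3}{2}} + 4 = 4 + 3 l^{\frac{3}{2}}$)
$\left(-3 + w{\left(-1,3 \right)} x{\left(5 \right)}\right) + 10 X{\left(-4,6 \right)} = \left(-3 + \left(6 - -1\right) 0\right) + 10 \left(4 + 3 \left(-4\right)^{\frac{3}{2}}\right) = \left(-3 + \left(6 + 1\right) 0\right) + 10 \left(4 + 3 \left(- 8 i\right)\right) = \left(-3 + 7 \cdot 0\right) + 10 \left(4 - 24 i\right) = \left(-3 + 0\right) + \left(40 - 240 i\right) = -3 + \left(40 - 240 i\right) = 37 - 240 i$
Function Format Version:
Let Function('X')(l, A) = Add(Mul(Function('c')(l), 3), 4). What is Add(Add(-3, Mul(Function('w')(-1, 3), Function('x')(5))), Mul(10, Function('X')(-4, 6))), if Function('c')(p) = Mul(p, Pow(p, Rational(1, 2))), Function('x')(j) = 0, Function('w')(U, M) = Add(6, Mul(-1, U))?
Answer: Add(37, Mul(-240, I)) ≈ Add(37.000, Mul(-240.00, I))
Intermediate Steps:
Function('c')(p) = Pow(p, Rational(3, 2))
Function('X')(l, A) = Add(4, Mul(3, Pow(l, Rational(3, 2)))) (Function('X')(l, A) = Add(Mul(Pow(l, Rational(3, 2)), 3), 4) = Add(Mul(3, Pow(l, Rational(3, 2))), 4) = Add(4, Mul(3, Pow(l, Rational(3, 2)))))
Add(Add(-3, Mul(Function('w')(-1, 3), Function('x')(5))), Mul(10, Function('X')(-4, 6))) = Add(Add(-3, Mul(Add(6, Mul(-1, -1)), 0)), Mul(10, Add(4, Mul(3, Pow(-4, Rational(3, 2)))))) = Add(Add(-3, Mul(Add(6, 1), 0)), Mul(10, Add(4, Mul(3, Mul(-8, I))))) = Add(Add(-3, Mul(7, 0)), Mul(10, Add(4, Mul(-24, I)))) = Add(Add(-3, 0), Add(40, Mul(-240, I))) = Add(-3, Add(40, Mul(-240, I))) = Add(37, Mul(-240, I))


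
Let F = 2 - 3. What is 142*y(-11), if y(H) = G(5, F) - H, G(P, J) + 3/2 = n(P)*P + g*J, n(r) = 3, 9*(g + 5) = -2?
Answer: 37985/9 ≈ 4220.6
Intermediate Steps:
g = -47/9 (g = -5 + (⅑)*(-2) = -5 - 2/9 = -47/9 ≈ -5.2222)
F = -1
G(P, J) = -3/2 + 3*P - 47*J/9 (G(P, J) = -3/2 + (3*P - 47*J/9) = -3/2 + 3*P - 47*J/9)
y(H) = 337/18 - H (y(H) = (-3/2 + 3*5 - 47/9*(-1)) - H = (-3/2 + 15 + 47/9) - H = 337/18 - H)
142*y(-11) = 142*(337/18 - 1*(-11)) = 142*(337/18 + 11) = 142*(535/18) = 37985/9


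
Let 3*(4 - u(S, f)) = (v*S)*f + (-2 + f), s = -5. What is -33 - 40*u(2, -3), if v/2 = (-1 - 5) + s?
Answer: 4501/3 ≈ 1500.3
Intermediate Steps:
v = -22 (v = 2*((-1 - 5) - 5) = 2*(-6 - 5) = 2*(-11) = -22)
u(S, f) = 14/3 - f/3 + 22*S*f/3 (u(S, f) = 4 - ((-22*S)*f + (-2 + f))/3 = 4 - (-22*S*f + (-2 + f))/3 = 4 - (-2 + f - 22*S*f)/3 = 4 + (⅔ - f/3 + 22*S*f/3) = 14/3 - f/3 + 22*S*f/3)
-33 - 40*u(2, -3) = -33 - 40*(14/3 - ⅓*(-3) + (22/3)*2*(-3)) = -33 - 40*(14/3 + 1 - 44) = -33 - 40*(-115/3) = -33 + 4600/3 = 4501/3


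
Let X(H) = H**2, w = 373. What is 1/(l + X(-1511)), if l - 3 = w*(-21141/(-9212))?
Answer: 9212/21040023881 ≈ 4.3783e-7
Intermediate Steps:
l = 7913229/9212 (l = 3 + 373*(-21141/(-9212)) = 3 + 373*(-21141*(-1/9212)) = 3 + 373*(21141/9212) = 3 + 7885593/9212 = 7913229/9212 ≈ 859.01)
1/(l + X(-1511)) = 1/(7913229/9212 + (-1511)**2) = 1/(7913229/9212 + 2283121) = 1/(21040023881/9212) = 9212/21040023881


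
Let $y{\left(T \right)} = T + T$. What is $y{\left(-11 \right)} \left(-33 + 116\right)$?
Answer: $-1826$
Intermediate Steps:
$y{\left(T \right)} = 2 T$
$y{\left(-11 \right)} \left(-33 + 116\right) = 2 \left(-11\right) \left(-33 + 116\right) = \left(-22\right) 83 = -1826$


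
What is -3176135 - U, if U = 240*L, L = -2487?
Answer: -2579255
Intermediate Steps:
U = -596880 (U = 240*(-2487) = -596880)
-3176135 - U = -3176135 - 1*(-596880) = -3176135 + 596880 = -2579255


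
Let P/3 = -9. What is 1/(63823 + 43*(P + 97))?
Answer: 1/66833 ≈ 1.4963e-5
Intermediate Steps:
P = -27 (P = 3*(-9) = -27)
1/(63823 + 43*(P + 97)) = 1/(63823 + 43*(-27 + 97)) = 1/(63823 + 43*70) = 1/(63823 + 3010) = 1/66833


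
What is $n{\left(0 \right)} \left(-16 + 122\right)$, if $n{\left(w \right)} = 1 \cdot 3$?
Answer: $318$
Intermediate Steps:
$n{\left(w \right)} = 3$
$n{\left(0 \right)} \left(-16 + 122\right) = 3 \left(-16 + 122\right) = 3 \cdot 106 = 318$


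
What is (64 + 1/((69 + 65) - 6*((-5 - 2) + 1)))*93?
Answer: 1011933/170 ≈ 5952.5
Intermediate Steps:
(64 + 1/((69 + 65) - 6*((-5 - 2) + 1)))*93 = (64 + 1/(134 - 6*(-7 + 1)))*93 = (64 + 1/(134 - 6*(-6)))*93 = (64 + 1/(134 + 36))*93 = (64 + 1/170)*93 = (10881/170)*93 = 1011933/170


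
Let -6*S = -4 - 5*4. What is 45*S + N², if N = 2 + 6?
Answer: 244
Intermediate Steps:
N = 8
S = 4 (S = -(-4 - 5*4)/6 = -(-4 - 20)/6 = -⅙*(-24) = 4)
45*S + N² = 45*4 + 8² = 180 + 64 = 244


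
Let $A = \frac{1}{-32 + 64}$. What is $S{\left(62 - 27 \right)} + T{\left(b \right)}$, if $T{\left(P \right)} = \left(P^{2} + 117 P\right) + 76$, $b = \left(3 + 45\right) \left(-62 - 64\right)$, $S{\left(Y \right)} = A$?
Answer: $\frac{1147864449}{32} \approx 3.5871 \cdot 10^{7}$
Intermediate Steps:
$A = \frac{1}{32} \approx 0.03125$
$S{\left(Y \right)} = \frac{1}{32}$
$b = -6048$ ($b = 48 \left(-126\right) = -6048$)
$T{\left(P \right)} = 76 + P^{2} + 117 P$
$S{\left(62 - 27 \right)} + T{\left(b \right)} = \frac{1}{32} + \left(76 + \left(-6048\right)^{2} + 117 \left(-6048\right)\right) = \frac{1}{32} + \left(76 + 36578304 - 707616\right) = \frac{1}{32} + 35870764 = \frac{1147864449}{32}$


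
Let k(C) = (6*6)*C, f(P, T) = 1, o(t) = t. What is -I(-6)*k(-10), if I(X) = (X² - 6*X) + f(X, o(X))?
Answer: 26280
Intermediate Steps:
k(C) = 36*C
I(X) = 1 + X² - 6*X (I(X) = (X² - 6*X) + 1 = 1 + X² - 6*X)
-I(-6)*k(-10) = -(1 + (-6)² - 6*(-6))*36*(-10) = -(1 + 36 + 36)*(-360) = -73*(-360) = -1*(-26280) = 26280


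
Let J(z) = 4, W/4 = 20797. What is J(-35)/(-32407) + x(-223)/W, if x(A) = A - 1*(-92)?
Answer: -4578069/2695873516 ≈ -0.0016982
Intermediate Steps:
W = 83188 (W = 4*20797 = 83188)
x(A) = 92 + A (x(A) = A + 92 = 92 + A)
J(-35)/(-32407) + x(-223)/W = 4/(-32407) + (92 - 223)/83188 = 4*(-1/32407) - 131*1/83188 = -4/32407 - 131/83188 = -4578069/2695873516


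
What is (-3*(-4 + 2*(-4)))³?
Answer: 46656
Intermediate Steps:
(-3*(-4 + 2*(-4)))³ = (-3*(-4 - 8))³ = (-3*(-12))³ = 36³ = 46656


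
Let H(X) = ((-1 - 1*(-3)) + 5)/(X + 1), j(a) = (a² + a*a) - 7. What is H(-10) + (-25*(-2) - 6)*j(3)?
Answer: 4349/9 ≈ 483.22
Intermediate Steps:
j(a) = -7 + 2*a² (j(a) = (a² + a²) - 7 = 2*a² - 7 = -7 + 2*a²)
H(X) = 7/(1 + X) (H(X) = ((-1 + 3) + 5)/(1 + X) = (2 + 5)/(1 + X) = 7/(1 + X))
H(-10) + (-25*(-2) - 6)*j(3) = 7/(1 - 10) + (-25*(-2) - 6)*(-7 + 2*3²) = 7/(-9) + (50 - 6)*(-7 + 2*9) = 7*(-⅑) + 44*(-7 + 18) = -7/9 + 44*11 = -7/9 + 484 = 4349/9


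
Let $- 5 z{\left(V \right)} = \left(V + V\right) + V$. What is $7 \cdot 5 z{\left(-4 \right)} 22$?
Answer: $1848$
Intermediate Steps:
$z{\left(V \right)} = - \frac{3 V}{5}$ ($z{\left(V \right)} = - \frac{\left(V + V\right) + V}{5} = - \frac{2 V + V}{5} = - \frac{3 V}{5}$)
$7 \cdot 5 z{\left(-4 \right)} 22 = 7 \cdot 5 \left(\left(- \frac{3}{5}\right) \left(-4\right)\right) 22 = 35 \cdot \frac{12}{5} \cdot 22 = 84 \cdot 22 = 1848$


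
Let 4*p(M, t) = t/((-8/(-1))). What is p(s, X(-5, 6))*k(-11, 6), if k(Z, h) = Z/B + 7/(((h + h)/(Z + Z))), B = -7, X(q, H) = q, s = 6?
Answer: 2365/1344 ≈ 1.7597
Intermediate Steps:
p(M, t) = t/32 (p(M, t) = (t/((-8/(-1))))/4 = (t/((-8*(-1))))/4 = (t/8)/4 = t/32)
k(Z, h) = -Z/7 + 7*Z/h (k(Z, h) = Z/(-7) + 7/(((h + h)/(Z + Z))) = Z*(-1/7) + 7/(((2*h)/((2*Z)))) = -Z/7 + 7/(((2*h)*(1/(2*Z)))) = -Z/7 + 7/((h/Z)) = -Z/7 + 7*(Z/h) = -Z/7 + 7*Z/h)
p(s, X(-5, 6))*k(-11, 6) = ((1/32)*(-5))*((1/7)*(-11)*(49 - 1*6)/6) = -5*(-11)*(49 - 6)/(224*6) = -5*(-11)*43/(224*6) = -5/32*(-473/42) = 2365/1344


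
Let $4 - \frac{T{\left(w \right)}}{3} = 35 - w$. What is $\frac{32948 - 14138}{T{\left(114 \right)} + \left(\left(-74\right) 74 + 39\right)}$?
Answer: $- \frac{9405}{2594} \approx -3.6257$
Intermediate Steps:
$T{\left(w \right)} = -93 + 3 w$ ($T{\left(w \right)} = 12 - 3 \left(35 - w\right) = 12 + \left(-105 + 3 w\right) = -93 + 3 w$)
$\frac{32948 - 14138}{T{\left(114 \right)} + \left(\left(-74\right) 74 + 39\right)} = \frac{32948 - 14138}{\left(-93 + 3 \cdot 114\right) + \left(\left(-74\right) 74 + 39\right)} = \frac{18810}{\left(-93 + 342\right) + \left(-5476 + 39\right)} = \frac{18810}{249 - 5437} = \frac{18810}{-5188} = 18810 \left(- \frac{1}{5188}\right) = - \frac{9405}{2594}$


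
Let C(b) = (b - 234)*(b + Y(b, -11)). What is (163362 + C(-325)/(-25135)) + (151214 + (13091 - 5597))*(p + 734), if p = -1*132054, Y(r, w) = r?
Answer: -104769573085016/5027 ≈ -2.0841e+10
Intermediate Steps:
p = -132054
C(b) = 2*b*(-234 + b) (C(b) = (b - 234)*(b + b) = (-234 + b)*(2*b) = 2*b*(-234 + b))
(163362 + C(-325)/(-25135)) + (151214 + (13091 - 5597))*(p + 734) = (163362 + (2*(-325)*(-234 - 325))/(-25135)) + (151214 + (13091 - 5597))*(-132054 + 734) = (163362 + (2*(-325)*(-559))*(-1/25135)) + (151214 + 7494)*(-131320) = (163362 + 363350*(-1/25135)) + 158708*(-131320) = (163362 - 72670/5027) - 20841534560 = 821148104/5027 - 20841534560 = -104769573085016/5027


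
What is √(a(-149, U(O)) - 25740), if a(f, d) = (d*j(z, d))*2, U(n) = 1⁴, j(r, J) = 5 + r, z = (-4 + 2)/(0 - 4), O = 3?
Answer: I*√25729 ≈ 160.4*I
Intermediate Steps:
z = ½ (z = -2/(-4) = -2*(-¼) = ½ ≈ 0.50000)
U(n) = 1
a(f, d) = 11*d (a(f, d) = (d*(5 + ½))*2 = (d*(11/2))*2 = (11*d/2)*2 = 11*d)
√(a(-149, U(O)) - 25740) = √(11*1 - 25740) = √(11 - 25740) = √(-25729) = I*√25729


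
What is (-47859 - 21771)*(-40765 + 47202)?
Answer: -448208310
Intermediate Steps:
(-47859 - 21771)*(-40765 + 47202) = -69630*6437 = -448208310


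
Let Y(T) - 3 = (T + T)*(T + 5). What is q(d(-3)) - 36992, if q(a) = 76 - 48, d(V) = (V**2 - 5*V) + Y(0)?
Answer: -36964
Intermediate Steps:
Y(T) = 3 + 2*T*(5 + T) (Y(T) = 3 + (T + T)*(T + 5) = 3 + (2*T)*(5 + T) = 3 + 2*T*(5 + T))
d(V) = 3 + V**2 - 5*V (d(V) = (V**2 - 5*V) + (3 + 2*0**2 + 10*0) = (V**2 - 5*V) + (3 + 2*0 + 0) = (V**2 - 5*V) + (3 + 0 + 0) = (V**2 - 5*V) + 3 = 3 + V**2 - 5*V)
q(a) = 28
q(d(-3)) - 36992 = 28 - 36992 = -36964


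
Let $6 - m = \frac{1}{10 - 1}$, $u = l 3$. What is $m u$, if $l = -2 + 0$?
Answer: $- \frac{106}{3} \approx -35.333$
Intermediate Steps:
$l = -2$
$u = -6$ ($u = \left(-2\right) 3 = -6$)
$m = \frac{53}{9}$ ($m = 6 - \frac{1}{10 - 1} = 6 - \frac{1}{9} = \frac{53}{9} \approx 5.8889$)
$m u = \frac{53}{9} \left(-6\right) = - \frac{106}{3}$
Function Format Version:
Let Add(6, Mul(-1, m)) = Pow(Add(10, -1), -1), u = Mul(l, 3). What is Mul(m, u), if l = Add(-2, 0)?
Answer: Rational(-106, 3) ≈ -35.333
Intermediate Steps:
l = -2
u = -6 (u = Mul(-2, 3) = -6)
m = Rational(53, 9) (m = Add(6, Mul(-1, Pow(Add(10, -1), -1))) = Add(6, Mul(-1, Pow(9, -1))) = Add(6, Mul(-1, Rational(1, 9))) = Add(6, Rational(-1, 9)) = Rational(53, 9) ≈ 5.8889)
Mul(m, u) = Mul(Rational(53, 9), -6) = Rational(-106, 3)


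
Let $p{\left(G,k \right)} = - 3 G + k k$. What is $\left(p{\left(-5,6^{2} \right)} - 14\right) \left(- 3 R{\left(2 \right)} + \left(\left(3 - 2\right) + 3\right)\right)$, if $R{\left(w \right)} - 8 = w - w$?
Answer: $-25940$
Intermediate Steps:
$R{\left(w \right)} = 8$ ($R{\left(w \right)} = 8 + \left(w - w\right) = 8 + 0 = 8$)
$p{\left(G,k \right)} = k^{2} - 3 G$ ($p{\left(G,k \right)} = - 3 G + k^{2} = k^{2} - 3 G$)
$\left(p{\left(-5,6^{2} \right)} - 14\right) \left(- 3 R{\left(2 \right)} + \left(\left(3 - 2\right) + 3\right)\right) = \left(\left(\left(6^{2}\right)^{2} - -15\right) - 14\right) \left(\left(-3\right) 8 + \left(\left(3 - 2\right) + 3\right)\right) = \left(\left(36^{2} + 15\right) - 14\right) \left(-24 + \left(1 + 3\right)\right) = \left(\left(1296 + 15\right) - 14\right) \left(-24 + 4\right) = \left(1311 - 14\right) \left(-20\right) = 1297 \left(-20\right) = -25940$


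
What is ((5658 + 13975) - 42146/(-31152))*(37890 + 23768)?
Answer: 9428269090549/7788 ≈ 1.2106e+9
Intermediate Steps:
((5658 + 13975) - 42146/(-31152))*(37890 + 23768) = (19633 - 42146*(-1/31152))*61658 = (19633 + 21073/15576)*61658 = (305824681/15576)*61658 = 9428269090549/7788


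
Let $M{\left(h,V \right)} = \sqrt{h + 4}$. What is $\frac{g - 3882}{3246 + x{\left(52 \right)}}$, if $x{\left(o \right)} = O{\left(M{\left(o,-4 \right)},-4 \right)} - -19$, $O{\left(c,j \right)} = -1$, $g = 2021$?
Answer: $- \frac{1861}{3264} \approx -0.57016$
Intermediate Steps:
$M{\left(h,V \right)} = \sqrt{4 + h}$
$x{\left(o \right)} = 18$ ($x{\left(o \right)} = -1 - -19 = -1 + 19 = 18$)
$\frac{g - 3882}{3246 + x{\left(52 \right)}} = \frac{2021 - 3882}{3246 + 18} = - \frac{1861}{3264}$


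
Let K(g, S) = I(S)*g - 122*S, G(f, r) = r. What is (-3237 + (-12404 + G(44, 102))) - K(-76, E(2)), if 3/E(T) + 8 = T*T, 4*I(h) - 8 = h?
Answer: -61971/4 ≈ -15493.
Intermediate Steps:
I(h) = 2 + h/4
E(T) = 3/(-8 + T**2) (E(T) = 3/(-8 + T*T) = 3/(-8 + T**2))
K(g, S) = -122*S + g*(2 + S/4) (K(g, S) = (2 + S/4)*g - 122*S = g*(2 + S/4) - 122*S = -122*S + g*(2 + S/4))
(-3237 + (-12404 + G(44, 102))) - K(-76, E(2)) = (-3237 + (-12404 + 102)) - (-366/(-8 + 2**2) + (1/4)*(-76)*(8 + 3/(-8 + 2**2))) = (-3237 - 12302) - (-366/(-8 + 4) + (1/4)*(-76)*(8 + 3/(-8 + 4))) = -15539 - (-366/(-4) + (1/4)*(-76)*(8 + 3/(-4))) = -15539 - (-366*(-1)/4 + (1/4)*(-76)*(8 + 3*(-1/4))) = -15539 - (-122*(-3/4) + (1/4)*(-76)*(8 - 3/4)) = -15539 - (183/2 + (1/4)*(-76)*(29/4)) = -15539 - (183/2 - 551/4) = -15539 - 1*(-185/4) = -15539 + 185/4 = -61971/4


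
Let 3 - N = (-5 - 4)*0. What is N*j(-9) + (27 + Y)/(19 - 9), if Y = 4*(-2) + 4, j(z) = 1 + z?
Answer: -217/10 ≈ -21.700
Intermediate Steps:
Y = -4 (Y = -8 + 4 = -4)
N = 3 (N = 3 - (-5 - 4)*0 = 3 - (-9)*0 = 3 - 1*0 = 3 + 0 = 3)
N*j(-9) + (27 + Y)/(19 - 9) = 3*(1 - 9) + (27 - 4)/(19 - 9) = 3*(-8) + 23/10 = -24 + 23*(⅒) = -24 + 23/10 = -217/10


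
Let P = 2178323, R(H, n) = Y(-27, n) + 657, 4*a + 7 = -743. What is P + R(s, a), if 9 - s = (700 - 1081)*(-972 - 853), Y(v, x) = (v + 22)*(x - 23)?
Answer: 4360065/2 ≈ 2.1800e+6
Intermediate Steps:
Y(v, x) = (-23 + x)*(22 + v) (Y(v, x) = (22 + v)*(-23 + x) = (-23 + x)*(22 + v))
a = -375/2 (a = -7/4 + (1/4)*(-743) = -7/4 - 743/4 = -375/2 ≈ -187.50)
s = -695316 (s = 9 - (700 - 1081)*(-972 - 853) = 9 - (-381)*(-1825) = 9 - 1*695325 = 9 - 695325 = -695316)
R(H, n) = 772 - 5*n (R(H, n) = (-506 - 23*(-27) + 22*n - 27*n) + 657 = (-506 + 621 + 22*n - 27*n) + 657 = (115 - 5*n) + 657 = 772 - 5*n)
P + R(s, a) = 2178323 + (772 - 5*(-375/2)) = 2178323 + (772 + 1875/2) = 2178323 + 3419/2 = 4360065/2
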